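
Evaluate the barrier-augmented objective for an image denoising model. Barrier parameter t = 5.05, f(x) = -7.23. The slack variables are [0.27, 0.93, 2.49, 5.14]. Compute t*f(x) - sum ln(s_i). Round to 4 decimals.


Step 1: Compute log-barrier.
ln values: [-1.3093, -0.0726, 0.9123, 1.6371]
phi = -(-1.3093 - 0.0726 + 0.9123 + 1.6371) = -1.1674
Step 2: Compute augmented objective.
t*f(x) = 5.05*-7.23 = -36.5115
Total = -36.5115 - 1.1674 = -37.6789


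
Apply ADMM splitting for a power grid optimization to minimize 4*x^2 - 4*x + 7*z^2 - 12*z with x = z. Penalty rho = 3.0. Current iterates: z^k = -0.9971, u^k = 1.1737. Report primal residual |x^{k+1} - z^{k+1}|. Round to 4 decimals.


ADMM iteration with rho = 3.0, z^k = -0.9971, u^k = 1.1737
Step 1: x-update.
Minimize 4*x^2 - 4*x + (3.0/2)*(x + 0.9971 + 1.1737)^2
FOC: (2*4 + 3.0)*x = 4 + 3.0*(-0.9971 - 1.1737)
x^{k+1} = -0.2284
Step 2: z-update.
Minimize 7*z^2 - 12*z + (3.0/2)*(-0.2284 - z + 1.1737)^2
FOC: (2*7 + 3.0)*z = 12 + 3.0*(-0.2284 + 1.1737)
z^{k+1} = 0.8727
Step 3: u-update.
u^{k+1} = 1.1737 - 0.2284 - 0.8727 = 0.0726
Step 4: Primal residual = |-0.2284 - 0.8727| = 1.1011


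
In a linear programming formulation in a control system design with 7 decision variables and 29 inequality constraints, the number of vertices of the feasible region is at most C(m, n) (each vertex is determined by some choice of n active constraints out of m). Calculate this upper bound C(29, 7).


Each vertex corresponds to some choice of n active constraints out of m, so the number of vertices is at most C(m, n) = m! / (n!(m-n)!).
m = 29, n = 7
Numerator: 29 * 28 * 27 * 26 * 25 * 24 * 23
Denominator: 7! = 5040
C(29, 7) = 1560780


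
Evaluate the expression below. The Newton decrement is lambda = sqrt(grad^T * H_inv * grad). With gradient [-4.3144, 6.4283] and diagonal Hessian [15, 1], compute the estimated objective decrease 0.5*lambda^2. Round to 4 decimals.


Step 1: H is diagonal, so H^(-1) * g = [-0.2876, 6.4283].
Step 2: g^T H^(-1) g = sum_i g_i^2 / H_ii
  = (-4.3144)^2/15 + (6.4283)^2/1
  = 1.2409 + 41.323 = 42.564
Step 3: Objective decrease = 0.5 * g^T H^(-1) g = 21.282


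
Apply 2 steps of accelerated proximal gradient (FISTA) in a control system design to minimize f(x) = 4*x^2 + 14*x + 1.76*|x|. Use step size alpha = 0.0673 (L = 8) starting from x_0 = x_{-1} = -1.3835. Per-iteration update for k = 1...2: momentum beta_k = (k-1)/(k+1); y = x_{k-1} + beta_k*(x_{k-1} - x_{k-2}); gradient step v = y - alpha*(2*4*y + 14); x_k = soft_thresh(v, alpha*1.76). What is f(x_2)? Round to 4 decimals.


FISTA on f(x) = 4*x^2 + 14*x + 1.76*|x|
L = 8, alpha = 0.0673
Iteration 1: beta = 0.0, y = -1.3835 + 0.0*(-1.3835 + 1.3835) = -1.3835
  grad(y) = 2.932, v = y - alpha*grad = -1.5808
  prox(v) = soft_thresh(-1.5808, 0.1184) = -1.4624
Iteration 2: beta = 0.3333, y = -1.4624 + 0.3333*(-1.4624 + 1.3835) = -1.4887
  grad(y) = 2.0907, v = y - alpha*grad = -1.6294
  prox(v) = soft_thresh(-1.6294, 0.1184) = -1.5109
f(x_2) = 4*(-1.5109)^2 + 14*(-1.5109) + 1.76*|-1.5109| = -9.3621


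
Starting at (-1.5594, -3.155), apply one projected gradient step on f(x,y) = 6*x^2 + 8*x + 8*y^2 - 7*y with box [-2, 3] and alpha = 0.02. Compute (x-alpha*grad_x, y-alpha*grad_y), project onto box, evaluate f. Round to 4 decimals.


Step 1: Compute gradient at (-1.5594, -3.155).
grad_x = 2*6*-1.5594 + 8 = -10.7128
grad_y = 2*8*-3.155 - 7 = -57.48
Step 2: Gradient step.
x_raw = -1.5594 - 0.02*-10.7128 = -1.3451
y_raw = -3.155 - 0.02*-57.48 = -2.0054
Step 3: Project onto [-2, 3].
x_proj = clip(-1.3451) = -1.3451
y_proj = clip(-2.0054) = -2.0
Step 4: Evaluate f.
f(-1.3451, -2.0) = 46.0953


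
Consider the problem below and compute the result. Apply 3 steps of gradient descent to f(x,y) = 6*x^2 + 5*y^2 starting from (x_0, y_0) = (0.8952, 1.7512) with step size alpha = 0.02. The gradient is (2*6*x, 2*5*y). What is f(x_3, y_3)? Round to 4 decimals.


Gradient descent on f(x,y) = 6*x^2 + 5*y^2.
Starting point: (0.8952, 1.7512), alpha = 0.02
Step 1: grad_x = 2*6*0.8952 = 10.7424, grad_y = 2*5*1.7512 = 17.512
  x_1 = 0.8952 - 0.02*10.7424 = 0.6804
  y_1 = 1.7512 - 0.02*17.512 = 1.401
Step 2: grad_x = 2*6*0.6804 = 8.1642, grad_y = 2*5*1.401 = 14.0096
  x_2 = 0.6804 - 0.02*8.1642 = 0.5171
  y_2 = 1.401 - 0.02*14.0096 = 1.1208
Step 3: grad_x = 2*6*0.5171 = 6.2048, grad_y = 2*5*1.1208 = 11.2077
  x_3 = 0.5171 - 0.02*6.2048 = 0.393
  y_3 = 1.1208 - 0.02*11.2077 = 0.8966
f(0.393, 0.8966) = 6*0.393^2 + 5*0.8966^2 = 4.9461


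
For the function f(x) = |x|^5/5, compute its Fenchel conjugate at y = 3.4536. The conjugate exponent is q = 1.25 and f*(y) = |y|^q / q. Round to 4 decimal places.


The conjugate exponent q satisfies 1/p + 1/q = 1.
p = 5, so q = 5/(5 - 1) = 1.25
|y|^q = 3.4536^1.25 = 4.708
f*(3.4536) = 4.708 / 1.25 = 3.7664


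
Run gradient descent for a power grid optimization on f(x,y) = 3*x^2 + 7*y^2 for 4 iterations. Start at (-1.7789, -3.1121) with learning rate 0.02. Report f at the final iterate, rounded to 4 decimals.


Gradient descent on f(x,y) = 3*x^2 + 7*y^2.
Starting point: (-1.7789, -3.1121), alpha = 0.02
Step 1: grad_x = 2*3*-1.7789 = -10.6734, grad_y = 2*7*-3.1121 = -43.5694
  x_1 = -1.7789 - 0.02*-10.6734 = -1.5654
  y_1 = -3.1121 - 0.02*-43.5694 = -2.2407
Step 2: grad_x = 2*3*-1.5654 = -9.3926, grad_y = 2*7*-2.2407 = -31.37
  x_2 = -1.5654 - 0.02*-9.3926 = -1.3776
  y_2 = -2.2407 - 0.02*-31.37 = -1.6133
Step 3: grad_x = 2*3*-1.3776 = -8.2655, grad_y = 2*7*-1.6133 = -22.5864
  x_3 = -1.3776 - 0.02*-8.2655 = -1.2123
  y_3 = -1.6133 - 0.02*-22.5864 = -1.1616
Step 4: grad_x = 2*3*-1.2123 = -7.2736, grad_y = 2*7*-1.1616 = -16.2622
  x_4 = -1.2123 - 0.02*-7.2736 = -1.0668
  y_4 = -1.1616 - 0.02*-16.2622 = -0.8363
f(-1.0668, -0.8363) = 3*(-1.0668)^2 + 7*(-0.8363)^2 = 8.3104


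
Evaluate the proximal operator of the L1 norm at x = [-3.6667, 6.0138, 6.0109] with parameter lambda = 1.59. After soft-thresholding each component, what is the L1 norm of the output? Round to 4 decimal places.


Soft-thresholding with lambda = 1.59:
prox(-3.6667) = sign(-3.6667)*max(|-3.6667| - 1.59, 0) = -2.0767
prox(6.0138) = sign(6.0138)*max(|6.0138| - 1.59, 0) = 4.4238
prox(6.0109) = sign(6.0109)*max(|6.0109| - 1.59, 0) = 4.4209
prox(x) = [-2.0767, 4.4238, 4.4209]
||prox(x)||_1 = 2.0767 + 4.4238 + 4.4209 = 10.9214


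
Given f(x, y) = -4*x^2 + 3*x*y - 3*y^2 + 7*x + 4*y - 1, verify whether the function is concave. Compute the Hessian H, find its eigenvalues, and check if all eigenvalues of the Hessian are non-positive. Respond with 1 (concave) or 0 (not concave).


The Hessian of f(x,y) = -4*x^2 + 3*x*y - 3*y^2 + 7*x + 4*y - 1 is:
H = [[-8, 3], [3, -6]]
Trace = -8 - 6 = -14
Determinant = -8*-6 - (3)^2 = 39
Discriminant = (-14)^2 - 4*39 = 40.0
Eigenvalues: lambda_1 = -10.1623, lambda_2 = -3.8377
The function is concave.

1


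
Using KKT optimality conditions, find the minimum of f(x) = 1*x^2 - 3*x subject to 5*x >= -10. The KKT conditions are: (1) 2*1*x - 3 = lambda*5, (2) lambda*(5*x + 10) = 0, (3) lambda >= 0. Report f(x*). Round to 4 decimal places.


Step 1: Try lambda = 0 (constraint inactive).
Stationarity: 2*1*x - 3 = 0
x* = 3/(2*1) = 1.5
Check constraint: 5*1.5 = 7.5 >= -10 -- satisfied.
Step 2: Compute optimal value.
f(x*) = 1*1.5^2 - 3*1.5 = -2.25


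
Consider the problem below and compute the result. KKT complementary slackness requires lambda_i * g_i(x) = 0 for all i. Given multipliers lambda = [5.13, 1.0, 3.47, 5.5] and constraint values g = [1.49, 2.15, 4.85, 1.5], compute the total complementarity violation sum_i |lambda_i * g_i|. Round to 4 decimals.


KKT complementary slackness check:
lambda_1 * g_1 = 5.13 * 1.49 = 7.6437
lambda_2 * g_2 = 1.0 * 2.15 = 2.15
lambda_3 * g_3 = 3.47 * 4.85 = 16.8295
lambda_4 * g_4 = 5.5 * 1.5 = 8.25
Total violation = 7.6437 + 2.15 + 16.8295 + 8.25 = 34.8732


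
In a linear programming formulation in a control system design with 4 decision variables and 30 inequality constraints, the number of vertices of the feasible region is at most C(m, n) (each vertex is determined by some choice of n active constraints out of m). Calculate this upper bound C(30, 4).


Each vertex corresponds to some choice of n active constraints out of m, so the number of vertices is at most C(m, n) = m! / (n!(m-n)!).
m = 30, n = 4
Numerator: 30 * 29 * 28 * 27
Denominator: 4! = 24
C(30, 4) = 27405


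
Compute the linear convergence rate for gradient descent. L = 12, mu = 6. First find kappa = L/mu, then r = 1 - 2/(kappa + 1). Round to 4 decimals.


Step 1: Compute the condition number.
kappa = L/mu = 12/6 = 2.0
Step 2: Compute the convergence rate.
r = 1 - 2/(kappa + 1) = 1 - 2*mu/(L + mu) = (L - mu)/(L + mu) = 6/18 = 0.3333


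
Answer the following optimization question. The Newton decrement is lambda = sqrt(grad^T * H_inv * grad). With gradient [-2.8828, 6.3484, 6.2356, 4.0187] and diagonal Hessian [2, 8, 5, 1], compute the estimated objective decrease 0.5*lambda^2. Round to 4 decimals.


Step 1: H is diagonal, so H^(-1) * g = [-1.4414, 0.7936, 1.2471, 4.0187].
Step 2: g^T H^(-1) g = sum_i g_i^2 / H_ii
  = (-2.8828)^2/2 + (6.3484)^2/8 + (6.2356)^2/5 + (4.0187)^2/1
  = 4.1553 + 5.0378 + 7.7765 + 16.1499 = 33.1195
Step 3: Objective decrease = 0.5 * g^T H^(-1) g = 16.5598


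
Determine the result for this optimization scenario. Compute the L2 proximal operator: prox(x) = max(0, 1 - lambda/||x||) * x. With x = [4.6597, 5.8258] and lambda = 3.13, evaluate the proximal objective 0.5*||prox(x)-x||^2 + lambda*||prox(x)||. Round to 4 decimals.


Step 1: Compute ||x||.
||x|| = 7.4601
Step 2: Compute scaling factor.
scale = max(0, 1 - 3.13/7.4601) = 0.5804
Step 3: prox(x) = [2.7046, 3.3815]
||prox(x)|| = 4.3301
Step 4: Proximal objective.
0.5*||prox-x||^2 = 4.8985
lambda*||prox|| = 13.5532
Total = 18.4516


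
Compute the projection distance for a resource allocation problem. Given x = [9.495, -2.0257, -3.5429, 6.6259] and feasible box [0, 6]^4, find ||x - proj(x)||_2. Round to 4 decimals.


Project each component onto [0, 6].
clip(9.495) = 6.0, clip(-2.0257) = 0.0, clip(-3.5429) = 0.0, clip(6.6259) = 6.0
Projection = [6.0, 0.0, 0.0, 6.0]
Squared diffs: [12.215, 4.1035, 12.5521, 0.3918]
Distance = sqrt(29.2624) = 5.4095


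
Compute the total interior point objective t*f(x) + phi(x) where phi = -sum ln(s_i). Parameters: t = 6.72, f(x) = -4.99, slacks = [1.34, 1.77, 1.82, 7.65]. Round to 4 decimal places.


Step 1: Compute log-barrier.
ln values: [0.2927, 0.571, 0.5988, 2.0347]
phi = -(0.2927 + 0.571 + 0.5988 + 2.0347) = -3.4972
Step 2: Compute augmented objective.
t*f(x) = 6.72*-4.99 = -33.5328
Total = -33.5328 - 3.4972 = -37.03


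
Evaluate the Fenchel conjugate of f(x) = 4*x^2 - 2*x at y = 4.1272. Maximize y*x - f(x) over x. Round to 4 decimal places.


f*(y) = sup_x {y*x - a*x^2 - b*x} = sup_x {(y-b)*x - a*x^2}
FOC: (y - b) - 2a*x = 0 => x* = (y - b)/(2a)
x* = (4.1272 + 2)/(2*4) = 0.7659
f*(4.1272) = (y-b)^2/(4a) = (4.1272 + 2)^2/(4*4)
= 37.5426/16 = 2.3464


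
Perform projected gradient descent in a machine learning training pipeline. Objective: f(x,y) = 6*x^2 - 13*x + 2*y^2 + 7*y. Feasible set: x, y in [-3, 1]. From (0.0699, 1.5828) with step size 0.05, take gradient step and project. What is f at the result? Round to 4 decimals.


Step 1: Compute gradient at (0.0699, 1.5828).
grad_x = 2*6*0.0699 - 13 = -12.1612
grad_y = 2*2*1.5828 + 7 = 13.3312
Step 2: Gradient step.
x_raw = 0.0699 - 0.05*-12.1612 = 0.678
y_raw = 1.5828 - 0.05*13.3312 = 0.9162
Step 3: Project onto [-3, 1].
x_proj = clip(0.678) = 0.678
y_proj = clip(0.9162) = 0.9162
Step 4: Evaluate f.
f(0.678, 0.9162) = 2.037


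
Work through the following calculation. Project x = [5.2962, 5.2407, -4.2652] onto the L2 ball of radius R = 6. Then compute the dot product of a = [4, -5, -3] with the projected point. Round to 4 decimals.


Step 1: Compute ||x|| (intermediates to 6 decimals).
||x|| = sqrt(5.2962^2 + 5.2407^2 + (-4.2652)^2) = 8.585255
Step 2: Project.
Since ||x|| > R, scale = R/||x|| = 6/8.585255 = 0.698873, proj(x) = scale * x
proj(x) = [3.701371, 3.662584, -2.980833]
Step 3: Dot product.
a^T * proj(x) = 4*3.701371 - 5*3.662584 - 3*(-2.980833) = 5.4351


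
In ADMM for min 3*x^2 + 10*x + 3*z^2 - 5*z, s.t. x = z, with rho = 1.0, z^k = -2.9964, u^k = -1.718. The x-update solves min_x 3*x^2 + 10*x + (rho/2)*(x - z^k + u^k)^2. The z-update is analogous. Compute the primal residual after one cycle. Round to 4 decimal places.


ADMM iteration with rho = 1.0, z^k = -2.9964, u^k = -1.718
Step 1: x-update.
Minimize 3*x^2 + 10*x + (1.0/2)*(x + 2.9964 - 1.718)^2
FOC: (2*3 + 1.0)*x = -10 + 1.0*(-2.9964 + 1.718)
x^{k+1} = -1.6112
Step 2: z-update.
Minimize 3*z^2 - 5*z + (1.0/2)*(-1.6112 - z - 1.718)^2
FOC: (2*3 + 1.0)*z = 5 + 1.0*(-1.6112 - 1.718)
z^{k+1} = 0.2387
Step 3: u-update.
u^{k+1} = -1.718 - 1.6112 - 0.2387 = -3.5679
Step 4: Primal residual = |-1.6112 - 0.2387| = 1.8499


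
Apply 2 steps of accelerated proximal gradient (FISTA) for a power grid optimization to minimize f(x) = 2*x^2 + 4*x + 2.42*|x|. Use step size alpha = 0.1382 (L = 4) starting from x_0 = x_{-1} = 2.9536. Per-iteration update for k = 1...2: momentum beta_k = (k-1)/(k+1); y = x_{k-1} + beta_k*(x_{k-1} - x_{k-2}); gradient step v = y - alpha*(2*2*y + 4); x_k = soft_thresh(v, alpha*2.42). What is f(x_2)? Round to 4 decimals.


FISTA on f(x) = 2*x^2 + 4*x + 2.42*|x|
L = 4, alpha = 0.1382
Iteration 1: beta = 0.0, y = 2.9536 + 0.0*(2.9536 - 2.9536) = 2.9536
  grad(y) = 15.8144, v = y - alpha*grad = 0.768
  prox(v) = soft_thresh(0.768, 0.3344) = 0.4336
Iteration 2: beta = 0.3333, y = 0.4336 + 0.3333*(0.4336 - 2.9536) = -0.4064
  grad(y) = 2.3744, v = y - alpha*grad = -0.7345
  prox(v) = soft_thresh(-0.7345, 0.3344) = -0.4001
f(x_2) = 2*(-0.4001)^2 + 4*(-0.4001) + 2.42*|-0.4001| = -0.312


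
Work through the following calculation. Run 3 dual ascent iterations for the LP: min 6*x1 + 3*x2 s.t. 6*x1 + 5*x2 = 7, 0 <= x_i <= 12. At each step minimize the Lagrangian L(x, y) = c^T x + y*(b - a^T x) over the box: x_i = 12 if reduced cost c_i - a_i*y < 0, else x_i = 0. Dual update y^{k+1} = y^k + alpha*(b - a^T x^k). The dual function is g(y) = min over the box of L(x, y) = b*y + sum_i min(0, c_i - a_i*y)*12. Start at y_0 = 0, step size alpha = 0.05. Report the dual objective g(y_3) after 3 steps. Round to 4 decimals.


Dual ascent for LP: min 6*x1 + 3*x2, 6*x1 + 5*x2 = 7, 0 <= x_i <= 12
Step 1: y^k = 0.0, reduced costs: (6.0, 3.0)
  x^k = (0.0, 0.0), subgradient = b - a^T x = 7.0
  y^{k+1} = 0.0 + 0.05*7.0 = 0.35
Step 2: y^k = 0.35, reduced costs: (3.9, 1.25)
  x^k = (0.0, 0.0), subgradient = b - a^T x = 7.0
  y^{k+1} = 0.35 + 0.05*7.0 = 0.7
Step 3: y^k = 0.7, reduced costs: (1.8, -0.5)
  x^k = (0.0, 12.0), subgradient = b - a^T x = -53.0
  y^{k+1} = 0.7 + 0.05*-53.0 = -1.95
Dual objective at y_3 = -1.95: reduced costs (17.7, 12.75), box minimizer x = (0.0, 0.0)
g(y_3) = b*y + (c1 - a1*y)*x1 + (c2 - a2*y)*x2 = 7*(-1.95) + 17.7*0.0 + 12.75*0.0 = -13.65 + 0.0 + 0.0 = -13.65


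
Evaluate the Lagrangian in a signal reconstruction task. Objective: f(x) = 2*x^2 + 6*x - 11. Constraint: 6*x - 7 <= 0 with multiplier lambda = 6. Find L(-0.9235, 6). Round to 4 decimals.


Step 1: Evaluate f(x).
f(-0.9235) = 2*(-0.9235)^2 + 6*(-0.9235) - 11 = -14.8353
Step 2: Evaluate g(x).
g(-0.9235) = 6*-0.9235 - 7 = -12.541
Step 3: Compute Lagrangian.
L = -14.8353 + 6*-12.541 = -90.0813


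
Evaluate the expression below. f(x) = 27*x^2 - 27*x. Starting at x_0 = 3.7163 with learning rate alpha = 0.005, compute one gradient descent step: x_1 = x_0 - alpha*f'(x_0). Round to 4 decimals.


We compute the gradient at x_0 and apply the update.
f'(x) = 54*x - 27
f'(3.7163) = 54*3.7163 - 27 = 173.6802
x_1 = 3.7163 - 0.005*173.6802 = 2.8479


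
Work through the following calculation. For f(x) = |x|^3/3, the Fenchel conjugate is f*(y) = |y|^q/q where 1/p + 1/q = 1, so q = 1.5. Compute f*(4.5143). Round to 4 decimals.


The conjugate exponent q satisfies 1/p + 1/q = 1.
p = 3, so q = 3/(3 - 1) = 1.5
|y|^q = 4.5143^1.5 = 9.5915
f*(4.5143) = 9.5915 / 1.5 = 6.3943


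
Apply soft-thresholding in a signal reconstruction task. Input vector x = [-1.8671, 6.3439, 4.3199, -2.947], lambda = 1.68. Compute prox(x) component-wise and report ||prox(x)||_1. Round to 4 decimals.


Soft-thresholding with lambda = 1.68:
prox(-1.8671) = sign(-1.8671)*max(|-1.8671| - 1.68, 0) = -0.1871
prox(6.3439) = sign(6.3439)*max(|6.3439| - 1.68, 0) = 4.6639
prox(4.3199) = sign(4.3199)*max(|4.3199| - 1.68, 0) = 2.6399
prox(-2.947) = sign(-2.947)*max(|-2.947| - 1.68, 0) = -1.267
prox(x) = [-0.1871, 4.6639, 2.6399, -1.267]
||prox(x)||_1 = 0.1871 + 4.6639 + 2.6399 + 1.267 = 8.7579


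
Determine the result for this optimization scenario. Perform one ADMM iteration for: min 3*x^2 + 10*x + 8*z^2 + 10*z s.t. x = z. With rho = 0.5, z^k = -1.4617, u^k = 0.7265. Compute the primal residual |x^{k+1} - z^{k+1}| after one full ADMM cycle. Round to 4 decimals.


ADMM iteration with rho = 0.5, z^k = -1.4617, u^k = 0.7265
Step 1: x-update.
Minimize 3*x^2 + 10*x + (0.5/2)*(x + 1.4617 + 0.7265)^2
FOC: (2*3 + 0.5)*x = -10 + 0.5*(-1.4617 - 0.7265)
x^{k+1} = -1.7068
Step 2: z-update.
Minimize 8*z^2 + 10*z + (0.5/2)*(-1.7068 - z + 0.7265)^2
FOC: (2*8 + 0.5)*z = -10 + 0.5*(-1.7068 + 0.7265)
z^{k+1} = -0.6358
Step 3: u-update.
u^{k+1} = 0.7265 - 1.7068 + 0.6358 = -0.3445
Step 4: Primal residual = |-1.7068 + 0.6358| = 1.071


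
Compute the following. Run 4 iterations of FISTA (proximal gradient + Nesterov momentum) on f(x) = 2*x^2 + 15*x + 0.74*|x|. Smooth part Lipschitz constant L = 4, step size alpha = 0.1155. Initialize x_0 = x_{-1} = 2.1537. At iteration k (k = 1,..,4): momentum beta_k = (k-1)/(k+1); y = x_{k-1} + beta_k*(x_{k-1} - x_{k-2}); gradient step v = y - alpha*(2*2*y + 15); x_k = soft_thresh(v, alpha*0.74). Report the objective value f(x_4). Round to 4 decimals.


FISTA on f(x) = 2*x^2 + 15*x + 0.74*|x|
L = 4, alpha = 0.1155
Iteration 1: beta = 0.0, y = 2.1537 + 0.0*(2.1537 - 2.1537) = 2.1537
  grad(y) = 23.6148, v = y - alpha*grad = -0.5738
  prox(v) = soft_thresh(-0.5738, 0.0855) = -0.4883
Iteration 2: beta = 0.3333, y = -0.4883 + 0.3333*(-0.4883 - 2.1537) = -1.369
  grad(y) = 9.5239, v = y - alpha*grad = -2.469
  prox(v) = soft_thresh(-2.469, 0.0855) = -2.3836
Iteration 3: beta = 0.5, y = -2.3836 + 0.5*(-2.3836 + 0.4883) = -3.3312
  grad(y) = 1.6753, v = y - alpha*grad = -3.5247
  prox(v) = soft_thresh(-3.5247, 0.0855) = -3.4392
Iteration 4: beta = 0.6, y = -3.4392 + 0.6*(-3.4392 + 2.3836) = -4.0726
  grad(y) = -1.2903, v = y - alpha*grad = -3.9236
  prox(v) = soft_thresh(-3.9236, 0.0855) = -3.8381
f(x_4) = 2*(-3.8381)^2 + 15*(-3.8381) + 0.74*|-3.8381| = -25.2693


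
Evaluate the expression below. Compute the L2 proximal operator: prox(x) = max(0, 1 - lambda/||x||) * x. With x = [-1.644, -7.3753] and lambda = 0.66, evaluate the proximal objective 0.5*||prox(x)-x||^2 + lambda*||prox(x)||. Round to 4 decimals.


Step 1: Compute ||x||.
||x|| = 7.5563
Step 2: Compute scaling factor.
scale = max(0, 1 - 0.66/7.5563) = 0.9127
Step 3: prox(x) = [-1.5004, -6.7311]
||prox(x)|| = 6.8963
Step 4: Proximal objective.
0.5*||prox-x||^2 = 0.2178
lambda*||prox|| = 4.5516
Total = 4.7694


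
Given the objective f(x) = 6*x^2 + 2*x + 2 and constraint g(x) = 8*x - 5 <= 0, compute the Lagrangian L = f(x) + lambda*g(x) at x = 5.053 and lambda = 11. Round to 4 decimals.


Step 1: Evaluate f(x).
f(5.053) = 6*5.053^2 + 2*5.053 + 2 = 165.3029
Step 2: Evaluate g(x).
g(5.053) = 8*5.053 - 5 = 35.424
Step 3: Compute Lagrangian.
L = 165.3029 + 11*35.424 = 554.9669


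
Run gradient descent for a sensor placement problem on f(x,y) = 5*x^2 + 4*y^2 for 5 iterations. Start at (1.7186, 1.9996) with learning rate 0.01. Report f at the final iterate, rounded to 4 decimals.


Gradient descent on f(x,y) = 5*x^2 + 4*y^2.
Starting point: (1.7186, 1.9996), alpha = 0.01
Step 1: grad_x = 2*5*1.7186 = 17.186, grad_y = 2*4*1.9996 = 15.9968
  x_1 = 1.7186 - 0.01*17.186 = 1.5467
  y_1 = 1.9996 - 0.01*15.9968 = 1.8396
Step 2: grad_x = 2*5*1.5467 = 15.4674, grad_y = 2*4*1.8396 = 14.7171
  x_2 = 1.5467 - 0.01*15.4674 = 1.3921
  y_2 = 1.8396 - 0.01*14.7171 = 1.6925
Step 3: grad_x = 2*5*1.3921 = 13.9207, grad_y = 2*4*1.6925 = 13.5397
  x_3 = 1.3921 - 0.01*13.9207 = 1.2529
  y_3 = 1.6925 - 0.01*13.5397 = 1.5571
Step 4: grad_x = 2*5*1.2529 = 12.5286, grad_y = 2*4*1.5571 = 12.4565
  x_4 = 1.2529 - 0.01*12.5286 = 1.1276
  y_4 = 1.5571 - 0.01*12.4565 = 1.4325
Step 5: grad_x = 2*5*1.1276 = 11.2757, grad_y = 2*4*1.4325 = 11.46
  x_5 = 1.1276 - 0.01*11.2757 = 1.0148
  y_5 = 1.4325 - 0.01*11.46 = 1.3179
f(1.0148, 1.3179) = 5*1.0148^2 + 4*1.3179^2 = 12.0967


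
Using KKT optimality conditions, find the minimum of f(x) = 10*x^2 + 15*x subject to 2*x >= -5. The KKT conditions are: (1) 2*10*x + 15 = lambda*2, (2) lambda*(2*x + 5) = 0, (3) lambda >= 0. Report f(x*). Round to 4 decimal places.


Step 1: Try lambda = 0 (constraint inactive).
Stationarity: 2*10*x + 15 = 0
x* = -15/(2*10) = -0.75
Check constraint: 2*-0.75 = -1.5 >= -5 -- satisfied.
Step 2: Compute optimal value.
f(x*) = 10*(-0.75)^2 + 15*(-0.75) = -5.625


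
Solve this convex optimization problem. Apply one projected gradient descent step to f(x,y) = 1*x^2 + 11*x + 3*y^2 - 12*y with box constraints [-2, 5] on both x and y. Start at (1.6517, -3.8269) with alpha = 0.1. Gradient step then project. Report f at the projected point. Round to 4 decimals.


Step 1: Compute gradient at (1.6517, -3.8269).
grad_x = 2*1*1.6517 + 11 = 14.3034
grad_y = 2*3*-3.8269 - 12 = -34.9614
Step 2: Gradient step.
x_raw = 1.6517 - 0.1*14.3034 = 0.2214
y_raw = -3.8269 - 0.1*-34.9614 = -0.3308
Step 3: Project onto [-2, 5].
x_proj = clip(0.2214) = 0.2214
y_proj = clip(-0.3308) = -0.3308
Step 4: Evaluate f.
f(0.2214, -0.3308) = 6.7813


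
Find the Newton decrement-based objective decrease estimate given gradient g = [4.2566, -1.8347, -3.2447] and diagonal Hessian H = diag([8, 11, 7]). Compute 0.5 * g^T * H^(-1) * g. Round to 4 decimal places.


Step 1: H is diagonal, so H^(-1) * g = [0.5321, -0.1668, -0.4635].
Step 2: g^T H^(-1) g = sum_i g_i^2 / H_ii
  = (4.2566)^2/8 + (-1.8347)^2/11 + (-3.2447)^2/7
  = 2.2648 + 0.306 + 1.504 = 4.0749
Step 3: Objective decrease = 0.5 * g^T H^(-1) g = 2.0374


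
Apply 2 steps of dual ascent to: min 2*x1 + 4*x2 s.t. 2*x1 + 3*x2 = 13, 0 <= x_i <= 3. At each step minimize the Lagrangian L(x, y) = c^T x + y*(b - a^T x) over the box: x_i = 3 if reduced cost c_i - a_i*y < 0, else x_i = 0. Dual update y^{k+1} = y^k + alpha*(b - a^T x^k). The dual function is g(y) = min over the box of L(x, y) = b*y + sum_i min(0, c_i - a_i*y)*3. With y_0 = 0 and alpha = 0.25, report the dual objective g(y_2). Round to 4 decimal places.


Dual ascent for LP: min 2*x1 + 4*x2, 2*x1 + 3*x2 = 13, 0 <= x_i <= 3
Step 1: y^k = 0.0, reduced costs: (2.0, 4.0)
  x^k = (0.0, 0.0), subgradient = b - a^T x = 13.0
  y^{k+1} = 0.0 + 0.25*13.0 = 3.25
Step 2: y^k = 3.25, reduced costs: (-4.5, -5.75)
  x^k = (3.0, 3.0), subgradient = b - a^T x = -2.0
  y^{k+1} = 3.25 + 0.25*-2.0 = 2.75
Dual objective at y_2 = 2.75: reduced costs (-3.5, -4.25), box minimizer x = (3.0, 3.0)
g(y_2) = b*y + (c1 - a1*y)*x1 + (c2 - a2*y)*x2 = 13*2.75 + (-3.5)*3.0 + (-4.25)*3.0 = 35.75 - 10.5 - 12.75 = 12.5


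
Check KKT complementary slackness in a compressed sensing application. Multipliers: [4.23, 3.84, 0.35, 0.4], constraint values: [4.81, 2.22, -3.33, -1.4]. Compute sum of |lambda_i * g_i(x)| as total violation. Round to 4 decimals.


KKT complementary slackness check:
lambda_1 * g_1 = 4.23 * 4.81 = 20.3463
lambda_2 * g_2 = 3.84 * 2.22 = 8.5248
lambda_3 * g_3 = 0.35 * -3.33 = -1.1655
lambda_4 * g_4 = 0.4 * -1.4 = -0.56
Total violation = 20.3463 + 8.5248 + 1.1655 + 0.56 = 30.5966


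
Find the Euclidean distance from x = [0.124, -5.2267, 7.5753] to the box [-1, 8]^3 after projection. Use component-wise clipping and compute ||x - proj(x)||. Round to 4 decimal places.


Project each component onto [-1, 8].
clip(0.124) = 0.124, clip(-5.2267) = -1.0, clip(7.5753) = 7.5753
Projection = [0.124, -1.0, 7.5753]
Squared diffs: [0.0, 17.865, 0.0]
Distance = sqrt(17.865) = 4.2267


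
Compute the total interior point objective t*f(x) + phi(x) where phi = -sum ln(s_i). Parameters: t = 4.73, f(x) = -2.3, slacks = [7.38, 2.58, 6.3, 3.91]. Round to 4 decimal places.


Step 1: Compute log-barrier.
ln values: [1.9988, 0.9478, 1.8405, 1.3635]
phi = -(1.9988 + 0.9478 + 1.8405 + 1.3635) = -6.1507
Step 2: Compute augmented objective.
t*f(x) = 4.73*-2.3 = -10.879
Total = -10.879 - 6.1507 = -17.0297


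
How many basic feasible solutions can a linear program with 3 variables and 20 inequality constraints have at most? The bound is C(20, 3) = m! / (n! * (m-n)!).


Each vertex corresponds to some choice of n active constraints out of m, so the number of vertices is at most C(m, n) = m! / (n!(m-n)!).
m = 20, n = 3
Numerator: 20 * 19 * 18
Denominator: 3! = 6
C(20, 3) = 1140


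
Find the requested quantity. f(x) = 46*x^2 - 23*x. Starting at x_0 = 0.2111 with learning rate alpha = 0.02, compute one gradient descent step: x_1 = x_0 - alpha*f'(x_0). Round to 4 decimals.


We compute the gradient at x_0 and apply the update.
f'(x) = 92*x - 23
f'(0.2111) = 92*0.2111 - 23 = -3.5788
x_1 = 0.2111 - 0.02*-3.5788 = 0.2827


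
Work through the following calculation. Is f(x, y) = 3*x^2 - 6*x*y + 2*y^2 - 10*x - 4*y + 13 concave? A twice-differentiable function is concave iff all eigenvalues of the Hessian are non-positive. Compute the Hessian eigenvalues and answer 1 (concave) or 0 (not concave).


The Hessian of f(x,y) = 3*x^2 - 6*x*y + 2*y^2 - 10*x - 4*y + 13 is:
H = [[6, -6], [-6, 4]]
Trace = 6 + 4 = 10
Determinant = 6*4 - (-6)^2 = -12
Discriminant = (10)^2 - 4*-12 = 148.0
Eigenvalues: lambda_1 = -1.0828, lambda_2 = 11.0828
The function is not concave.

0


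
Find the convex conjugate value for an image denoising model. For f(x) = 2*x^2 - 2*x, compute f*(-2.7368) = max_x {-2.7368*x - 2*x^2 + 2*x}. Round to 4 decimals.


f*(y) = sup_x {y*x - a*x^2 - b*x} = sup_x {(y-b)*x - a*x^2}
FOC: (y - b) - 2a*x = 0 => x* = (y - b)/(2a)
x* = (-2.7368 + 2)/(2*2) = -0.1842
f*(-2.7368) = (y-b)^2/(4a) = (-2.7368 + 2)^2/(4*2)
= 0.5429/8 = 0.0679


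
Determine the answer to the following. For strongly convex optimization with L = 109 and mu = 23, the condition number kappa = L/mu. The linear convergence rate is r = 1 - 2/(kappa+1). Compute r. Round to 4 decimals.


Step 1: Compute the condition number.
kappa = L/mu = 109/23 = 4.7391
Step 2: Compute the convergence rate.
r = 1 - 2/(kappa + 1) = 1 - 2*mu/(L + mu) = (L - mu)/(L + mu) = 86/132 = 0.6515


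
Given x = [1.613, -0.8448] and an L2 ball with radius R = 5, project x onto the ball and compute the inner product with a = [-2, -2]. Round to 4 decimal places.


Step 1: Compute ||x|| (intermediates to 6 decimals).
||x|| = sqrt(1.613^2 + (-0.8448)^2) = 1.820839
Step 2: Project.
Since ||x|| <= R, proj = x (no scaling needed).
proj(x) = [1.613, -0.8448]
Step 3: Dot product.
a^T * proj(x) = -2*1.613 - 2*(-0.8448) = -1.5364


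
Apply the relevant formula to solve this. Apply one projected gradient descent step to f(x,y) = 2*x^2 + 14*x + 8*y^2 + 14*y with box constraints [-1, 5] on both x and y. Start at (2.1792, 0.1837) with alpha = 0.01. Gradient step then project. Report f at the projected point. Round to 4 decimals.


Step 1: Compute gradient at (2.1792, 0.1837).
grad_x = 2*2*2.1792 + 14 = 22.7168
grad_y = 2*8*0.1837 + 14 = 16.9392
Step 2: Gradient step.
x_raw = 2.1792 - 0.01*22.7168 = 1.952
y_raw = 0.1837 - 0.01*16.9392 = 0.0143
Step 3: Project onto [-1, 5].
x_proj = clip(1.952) = 1.952
y_proj = clip(0.0143) = 0.0143
Step 4: Evaluate f.
f(1.952, 0.0143) = 35.1513


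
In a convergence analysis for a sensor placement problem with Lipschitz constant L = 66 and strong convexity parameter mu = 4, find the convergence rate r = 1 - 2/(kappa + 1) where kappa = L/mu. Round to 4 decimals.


Step 1: Compute the condition number.
kappa = L/mu = 66/4 = 16.5
Step 2: Compute the convergence rate.
r = 1 - 2/(kappa + 1) = 1 - 2*mu/(L + mu) = (L - mu)/(L + mu) = 62/70 = 0.8857


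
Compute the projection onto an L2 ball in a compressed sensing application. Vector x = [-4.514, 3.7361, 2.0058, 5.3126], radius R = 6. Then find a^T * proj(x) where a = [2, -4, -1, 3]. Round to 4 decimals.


Step 1: Compute ||x|| (intermediates to 6 decimals).
||x|| = sqrt((-4.514)^2 + 3.7361^2 + 2.0058^2 + 5.3126^2) = 8.159754
Step 2: Project.
Since ||x|| > R, scale = R/||x|| = 6/8.159754 = 0.735316, proj(x) = scale * x
proj(x) = [-3.319216, 2.747214, 1.474897, 3.90644]
Step 3: Dot product.
a^T * proj(x) = 2*(-3.319216) - 4*2.747214 - 1*1.474897 + 3*3.90644 = -7.3829


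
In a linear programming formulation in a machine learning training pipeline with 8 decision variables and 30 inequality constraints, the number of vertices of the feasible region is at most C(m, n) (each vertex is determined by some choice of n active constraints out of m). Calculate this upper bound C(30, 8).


Each vertex corresponds to some choice of n active constraints out of m, so the number of vertices is at most C(m, n) = m! / (n!(m-n)!).
m = 30, n = 8
Numerator: 30 * 29 * 28 * 27 * 26 * 25 * 24 * 23
Denominator: 8! = 40320
C(30, 8) = 5852925


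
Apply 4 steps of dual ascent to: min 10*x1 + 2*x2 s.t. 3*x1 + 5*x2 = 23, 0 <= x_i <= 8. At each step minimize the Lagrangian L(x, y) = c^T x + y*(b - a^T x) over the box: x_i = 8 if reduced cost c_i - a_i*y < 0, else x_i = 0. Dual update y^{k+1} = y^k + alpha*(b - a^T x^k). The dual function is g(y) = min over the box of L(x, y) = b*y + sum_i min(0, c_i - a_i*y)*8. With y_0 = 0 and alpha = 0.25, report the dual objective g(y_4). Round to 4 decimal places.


Dual ascent for LP: min 10*x1 + 2*x2, 3*x1 + 5*x2 = 23, 0 <= x_i <= 8
Step 1: y^k = 0.0, reduced costs: (10.0, 2.0)
  x^k = (0.0, 0.0), subgradient = b - a^T x = 23.0
  y^{k+1} = 0.0 + 0.25*23.0 = 5.75
Step 2: y^k = 5.75, reduced costs: (-7.25, -26.75)
  x^k = (8.0, 8.0), subgradient = b - a^T x = -41.0
  y^{k+1} = 5.75 + 0.25*-41.0 = -4.5
Step 3: y^k = -4.5, reduced costs: (23.5, 24.5)
  x^k = (0.0, 0.0), subgradient = b - a^T x = 23.0
  y^{k+1} = -4.5 + 0.25*23.0 = 1.25
Step 4: y^k = 1.25, reduced costs: (6.25, -4.25)
  x^k = (0.0, 8.0), subgradient = b - a^T x = -17.0
  y^{k+1} = 1.25 + 0.25*-17.0 = -3.0
Dual objective at y_4 = -3.0: reduced costs (19.0, 17.0), box minimizer x = (0.0, 0.0)
g(y_4) = b*y + (c1 - a1*y)*x1 + (c2 - a2*y)*x2 = 23*(-3.0) + 19.0*0.0 + 17.0*0.0 = -69.0 + 0.0 + 0.0 = -69.0


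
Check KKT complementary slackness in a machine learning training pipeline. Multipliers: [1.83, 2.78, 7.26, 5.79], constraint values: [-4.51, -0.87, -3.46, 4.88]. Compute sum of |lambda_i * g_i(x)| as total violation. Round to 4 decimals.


KKT complementary slackness check:
lambda_1 * g_1 = 1.83 * -4.51 = -8.2533
lambda_2 * g_2 = 2.78 * -0.87 = -2.4186
lambda_3 * g_3 = 7.26 * -3.46 = -25.1196
lambda_4 * g_4 = 5.79 * 4.88 = 28.2552
Total violation = 8.2533 + 2.4186 + 25.1196 + 28.2552 = 64.0467


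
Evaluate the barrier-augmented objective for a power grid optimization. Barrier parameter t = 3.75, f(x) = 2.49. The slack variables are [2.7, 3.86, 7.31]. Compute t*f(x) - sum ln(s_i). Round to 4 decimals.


Step 1: Compute log-barrier.
ln values: [0.9933, 1.3507, 1.9892]
phi = -(0.9933 + 1.3507 + 1.9892) = -4.3332
Step 2: Compute augmented objective.
t*f(x) = 3.75*2.49 = 9.3375
Total = 9.3375 - 4.3332 = 5.0043


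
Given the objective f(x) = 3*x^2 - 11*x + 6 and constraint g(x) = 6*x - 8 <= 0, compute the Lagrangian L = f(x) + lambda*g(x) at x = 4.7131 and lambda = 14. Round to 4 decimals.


Step 1: Evaluate f(x).
f(4.7131) = 3*4.7131^2 - 11*4.7131 + 6 = 20.7958
Step 2: Evaluate g(x).
g(4.7131) = 6*4.7131 - 8 = 20.2786
Step 3: Compute Lagrangian.
L = 20.7958 + 14*20.2786 = 304.6962


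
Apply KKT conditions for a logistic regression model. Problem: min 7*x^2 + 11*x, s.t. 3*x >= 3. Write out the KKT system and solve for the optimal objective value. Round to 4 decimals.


Step 1: Try lambda = 0 (constraint inactive).
x_unc = -11/(2*7) = -0.7857
Check: 3*-0.7857 = -2.3571 < 3 -- violated!
Step 2: Constraint must be active: 3*x = 3
x* = 3/3 = 1.0
lambda = (2*7*1.0 + 11)/3 = 8.3333
Step 3: Compute optimal value.
f(x*) = 7*1.0^2 + 11*1.0 = 18.0


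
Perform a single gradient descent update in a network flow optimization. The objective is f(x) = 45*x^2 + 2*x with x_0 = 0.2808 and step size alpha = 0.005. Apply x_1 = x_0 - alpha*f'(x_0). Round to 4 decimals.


We compute the gradient at x_0 and apply the update.
f'(x) = 90*x + 2
f'(0.2808) = 90*0.2808 + 2 = 27.272
x_1 = 0.2808 - 0.005*27.272 = 0.1444


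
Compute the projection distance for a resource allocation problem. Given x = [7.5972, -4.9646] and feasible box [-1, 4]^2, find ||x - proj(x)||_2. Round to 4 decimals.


Project each component onto [-1, 4].
clip(7.5972) = 4.0, clip(-4.9646) = -1.0
Projection = [4.0, -1.0]
Squared diffs: [12.9398, 15.7181]
Distance = sqrt(28.6579) = 5.3533


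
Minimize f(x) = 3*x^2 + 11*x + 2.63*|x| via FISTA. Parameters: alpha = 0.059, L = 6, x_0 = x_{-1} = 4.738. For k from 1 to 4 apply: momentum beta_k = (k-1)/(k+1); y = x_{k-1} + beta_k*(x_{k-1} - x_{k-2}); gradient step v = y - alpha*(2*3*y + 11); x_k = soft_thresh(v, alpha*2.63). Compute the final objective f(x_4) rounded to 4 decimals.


FISTA on f(x) = 3*x^2 + 11*x + 2.63*|x|
L = 6, alpha = 0.059
Iteration 1: beta = 0.0, y = 4.738 + 0.0*(4.738 - 4.738) = 4.738
  grad(y) = 39.428, v = y - alpha*grad = 2.4117
  prox(v) = soft_thresh(2.4117, 0.1552) = 2.2566
Iteration 2: beta = 0.3333, y = 2.2566 + 0.3333*(2.2566 - 4.738) = 1.4294
  grad(y) = 19.5766, v = y - alpha*grad = 0.2744
  prox(v) = soft_thresh(0.2744, 0.1552) = 0.1192
Iteration 3: beta = 0.5, y = 0.1192 + 0.5*(0.1192 - 2.2566) = -0.9494
  grad(y) = 5.3035, v = y - alpha*grad = -1.2623
  prox(v) = soft_thresh(-1.2623, 0.1552) = -1.1072
Iteration 4: beta = 0.6, y = -1.1072 + 0.6*(-1.1072 - 0.1192) = -1.843
  grad(y) = -0.058, v = y - alpha*grad = -1.8396
  prox(v) = soft_thresh(-1.8396, 0.1552) = -1.6844
f(x_4) = 3*(-1.6844)^2 + 11*(-1.6844) + 2.63*|-1.6844| = -5.5868


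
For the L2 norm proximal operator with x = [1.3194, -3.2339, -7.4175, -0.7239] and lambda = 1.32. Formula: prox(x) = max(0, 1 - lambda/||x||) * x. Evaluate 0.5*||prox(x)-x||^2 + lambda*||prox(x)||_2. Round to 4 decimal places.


Step 1: Compute ||x||.
||x|| = 8.2306
Step 2: Compute scaling factor.
scale = max(0, 1 - 1.32/8.2306) = 0.8396
Step 3: prox(x) = [1.1078, -2.7153, -6.2279, -0.6078]
||prox(x)|| = 6.9106
Step 4: Proximal objective.
0.5*||prox-x||^2 = 0.8712
lambda*||prox|| = 9.122
Total = 9.9932


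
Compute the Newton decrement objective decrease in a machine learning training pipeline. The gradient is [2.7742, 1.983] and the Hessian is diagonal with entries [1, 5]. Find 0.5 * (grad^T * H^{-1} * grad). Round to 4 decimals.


Step 1: H is diagonal, so H^(-1) * g = [2.7742, 0.3966].
Step 2: g^T H^(-1) g = sum_i g_i^2 / H_ii
  = (2.7742)^2/1 + (1.983)^2/5
  = 7.6962 + 0.7865 = 8.4826
Step 3: Objective decrease = 0.5 * g^T H^(-1) g = 4.2413


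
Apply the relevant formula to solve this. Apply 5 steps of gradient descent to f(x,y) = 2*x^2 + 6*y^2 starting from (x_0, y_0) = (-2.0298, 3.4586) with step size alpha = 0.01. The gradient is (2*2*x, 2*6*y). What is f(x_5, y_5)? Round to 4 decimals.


Gradient descent on f(x,y) = 2*x^2 + 6*y^2.
Starting point: (-2.0298, 3.4586), alpha = 0.01
Step 1: grad_x = 2*2*-2.0298 = -8.1192, grad_y = 2*6*3.4586 = 41.5032
  x_1 = -2.0298 - 0.01*-8.1192 = -1.9486
  y_1 = 3.4586 - 0.01*41.5032 = 3.0436
Step 2: grad_x = 2*2*-1.9486 = -7.7944, grad_y = 2*6*3.0436 = 36.5228
  x_2 = -1.9486 - 0.01*-7.7944 = -1.8707
  y_2 = 3.0436 - 0.01*36.5228 = 2.6783
Step 3: grad_x = 2*2*-1.8707 = -7.4827, grad_y = 2*6*2.6783 = 32.1401
  x_3 = -1.8707 - 0.01*-7.4827 = -1.7958
  y_3 = 2.6783 - 0.01*32.1401 = 2.3569
Step 4: grad_x = 2*2*-1.7958 = -7.1833, grad_y = 2*6*2.3569 = 28.2833
  x_4 = -1.7958 - 0.01*-7.1833 = -1.724
  y_4 = 2.3569 - 0.01*28.2833 = 2.0741
Step 5: grad_x = 2*2*-1.724 = -6.896, grad_y = 2*6*2.0741 = 24.8893
  x_5 = -1.724 - 0.01*-6.896 = -1.655
  y_5 = 2.0741 - 0.01*24.8893 = 1.8252
f(-1.655, 1.8252) = 2*(-1.655)^2 + 6*1.8252^2 = 25.4668


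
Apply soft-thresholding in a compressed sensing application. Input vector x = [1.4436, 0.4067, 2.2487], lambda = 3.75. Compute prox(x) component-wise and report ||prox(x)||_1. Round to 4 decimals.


Soft-thresholding with lambda = 3.75:
prox(1.4436) = sign(1.4436)*max(|1.4436| - 3.75, 0) = 0.0
prox(0.4067) = sign(0.4067)*max(|0.4067| - 3.75, 0) = 0.0
prox(2.2487) = sign(2.2487)*max(|2.2487| - 3.75, 0) = 0.0
prox(x) = [0.0, 0.0, 0.0]
||prox(x)||_1 = 0.0 + 0.0 + 0.0 = 0.0


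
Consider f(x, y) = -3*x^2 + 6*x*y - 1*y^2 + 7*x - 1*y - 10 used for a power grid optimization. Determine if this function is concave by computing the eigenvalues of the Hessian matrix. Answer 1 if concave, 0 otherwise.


The Hessian of f(x,y) = -3*x^2 + 6*x*y - 1*y^2 + 7*x - 1*y - 10 is:
H = [[-6, 6], [6, -2]]
Trace = -6 - 2 = -8
Determinant = -6*-2 - (6)^2 = -24
Discriminant = (-8)^2 - 4*-24 = 160.0
Eigenvalues: lambda_1 = -10.3246, lambda_2 = 2.3246
The function is not concave.

0


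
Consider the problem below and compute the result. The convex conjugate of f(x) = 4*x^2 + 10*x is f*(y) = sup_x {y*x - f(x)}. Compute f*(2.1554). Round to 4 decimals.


f*(y) = sup_x {y*x - a*x^2 - b*x} = sup_x {(y-b)*x - a*x^2}
FOC: (y - b) - 2a*x = 0 => x* = (y - b)/(2a)
x* = (2.1554 - 10)/(2*4) = -0.9806
f*(2.1554) = (y-b)^2/(4a) = (2.1554 - 10)^2/(4*4)
= 61.5377/16 = 3.8461


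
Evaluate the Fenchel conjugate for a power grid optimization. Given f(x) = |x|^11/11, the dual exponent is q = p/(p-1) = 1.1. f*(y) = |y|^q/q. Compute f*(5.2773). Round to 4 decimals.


The conjugate exponent q satisfies 1/p + 1/q = 1.
p = 11, so q = 11/(11 - 1) = 1.1
|y|^q = 5.2773^1.1 = 6.2324
f*(5.2773) = 6.2324 / 1.1 = 5.6658


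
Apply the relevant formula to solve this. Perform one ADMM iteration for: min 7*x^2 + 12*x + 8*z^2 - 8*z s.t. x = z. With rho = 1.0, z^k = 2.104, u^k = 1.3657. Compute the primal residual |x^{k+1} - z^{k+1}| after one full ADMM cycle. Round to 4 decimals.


ADMM iteration with rho = 1.0, z^k = 2.104, u^k = 1.3657
Step 1: x-update.
Minimize 7*x^2 + 12*x + (1.0/2)*(x - 2.104 + 1.3657)^2
FOC: (2*7 + 1.0)*x = -12 + 1.0*(2.104 - 1.3657)
x^{k+1} = -0.7508
Step 2: z-update.
Minimize 8*z^2 - 8*z + (1.0/2)*(-0.7508 - z + 1.3657)^2
FOC: (2*8 + 1.0)*z = 8 + 1.0*(-0.7508 + 1.3657)
z^{k+1} = 0.5068
Step 3: u-update.
u^{k+1} = 1.3657 - 0.7508 - 0.5068 = 0.1082
Step 4: Primal residual = |-0.7508 - 0.5068| = 1.2575


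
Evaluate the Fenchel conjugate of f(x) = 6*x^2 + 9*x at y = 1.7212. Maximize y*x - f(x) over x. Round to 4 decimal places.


f*(y) = sup_x {y*x - a*x^2 - b*x} = sup_x {(y-b)*x - a*x^2}
FOC: (y - b) - 2a*x = 0 => x* = (y - b)/(2a)
x* = (1.7212 - 9)/(2*6) = -0.6066
f*(1.7212) = (y-b)^2/(4a) = (1.7212 - 9)^2/(4*6)
= 52.9809/24 = 2.2075


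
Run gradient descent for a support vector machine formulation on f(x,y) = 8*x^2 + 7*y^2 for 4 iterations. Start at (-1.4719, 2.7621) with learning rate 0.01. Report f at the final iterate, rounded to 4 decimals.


Gradient descent on f(x,y) = 8*x^2 + 7*y^2.
Starting point: (-1.4719, 2.7621), alpha = 0.01
Step 1: grad_x = 2*8*-1.4719 = -23.5504, grad_y = 2*7*2.7621 = 38.6694
  x_1 = -1.4719 - 0.01*-23.5504 = -1.2364
  y_1 = 2.7621 - 0.01*38.6694 = 2.3754
Step 2: grad_x = 2*8*-1.2364 = -19.7823, grad_y = 2*7*2.3754 = 33.2557
  x_2 = -1.2364 - 0.01*-19.7823 = -1.0386
  y_2 = 2.3754 - 0.01*33.2557 = 2.0428
Step 3: grad_x = 2*8*-1.0386 = -16.6172, grad_y = 2*7*2.0428 = 28.5999
  x_3 = -1.0386 - 0.01*-16.6172 = -0.8724
  y_3 = 2.0428 - 0.01*28.5999 = 1.7569
Step 4: grad_x = 2*8*-0.8724 = -13.9584, grad_y = 2*7*1.7569 = 24.5959
  x_4 = -0.8724 - 0.01*-13.9584 = -0.7328
  y_4 = 1.7569 - 0.01*24.5959 = 1.5109
f(-0.7328, 1.5109) = 8*(-0.7328)^2 + 7*1.5109^2 = 20.2757


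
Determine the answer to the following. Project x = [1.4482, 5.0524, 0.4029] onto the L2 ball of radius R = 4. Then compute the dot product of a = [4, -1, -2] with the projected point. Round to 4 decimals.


Step 1: Compute ||x|| (intermediates to 6 decimals).
||x|| = sqrt(1.4482^2 + 5.0524^2 + 0.4029^2) = 5.271277
Step 2: Project.
Since ||x|| > R, scale = R/||x|| = 4/5.271277 = 0.758829, proj(x) = scale * x
proj(x) = [1.098936, 3.833908, 0.305732]
Step 3: Dot product.
a^T * proj(x) = 4*1.098936 - 1*3.833908 - 2*0.305732 = -0.0496
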